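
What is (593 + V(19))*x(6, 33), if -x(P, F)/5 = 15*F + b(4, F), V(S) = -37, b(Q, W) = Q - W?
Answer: -1295480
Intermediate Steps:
x(P, F) = -20 - 70*F (x(P, F) = -5*(15*F + (4 - F)) = -5*(4 + 14*F) = -20 - 70*F)
(593 + V(19))*x(6, 33) = (593 - 37)*(-20 - 70*33) = 556*(-20 - 2310) = 556*(-2330) = -1295480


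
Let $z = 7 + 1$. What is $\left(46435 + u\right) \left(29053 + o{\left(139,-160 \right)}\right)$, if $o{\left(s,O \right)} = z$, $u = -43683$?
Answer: $79975872$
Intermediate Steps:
$z = 8$
$o{\left(s,O \right)} = 8$
$\left(46435 + u\right) \left(29053 + o{\left(139,-160 \right)}\right) = \left(46435 - 43683\right) \left(29053 + 8\right) = 2752 \cdot 29061 = 79975872$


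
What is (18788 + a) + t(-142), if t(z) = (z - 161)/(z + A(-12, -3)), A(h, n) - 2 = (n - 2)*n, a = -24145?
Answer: -669322/125 ≈ -5354.6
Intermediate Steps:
A(h, n) = 2 + n*(-2 + n) (A(h, n) = 2 + (n - 2)*n = 2 + (-2 + n)*n = 2 + n*(-2 + n))
t(z) = (-161 + z)/(17 + z) (t(z) = (z - 161)/(z + (2 + (-3)² - 2*(-3))) = (-161 + z)/(z + (2 + 9 + 6)) = (-161 + z)/(z + 17) = (-161 + z)/(17 + z))
(18788 + a) + t(-142) = (18788 - 24145) + (-161 - 142)/(17 - 142) = -5357 - 303/(-125) = -5357 - 1/125*(-303) = -5357 + 303/125 = -669322/125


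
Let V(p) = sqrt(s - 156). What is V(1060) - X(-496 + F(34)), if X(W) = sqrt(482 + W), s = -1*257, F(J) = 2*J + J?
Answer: -2*sqrt(22) + I*sqrt(413) ≈ -9.3808 + 20.322*I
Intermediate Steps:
F(J) = 3*J
s = -257
V(p) = I*sqrt(413) (V(p) = sqrt(-257 - 156) = sqrt(-413) = I*sqrt(413))
V(1060) - X(-496 + F(34)) = I*sqrt(413) - sqrt(482 + (-496 + 3*34)) = I*sqrt(413) - sqrt(482 + (-496 + 102)) = I*sqrt(413) - sqrt(482 - 394) = I*sqrt(413) - sqrt(88) = I*sqrt(413) - 2*sqrt(22) = -2*sqrt(22) + I*sqrt(413)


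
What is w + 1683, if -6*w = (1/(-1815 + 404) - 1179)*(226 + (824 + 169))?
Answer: 1021070054/4233 ≈ 2.4122e+5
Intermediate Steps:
w = 1013945915/4233 (w = -(1/(-1815 + 404) - 1179)*(226 + (824 + 169))/6 = -(1/(-1411) - 1179)*(226 + 993)/6 = -(-1/1411 - 1179)*1219/6 = -(-831785)*1219/4233 = -⅙*(-2027891830/1411) = 1013945915/4233 ≈ 2.3953e+5)
w + 1683 = 1013945915/4233 + 1683 = 1021070054/4233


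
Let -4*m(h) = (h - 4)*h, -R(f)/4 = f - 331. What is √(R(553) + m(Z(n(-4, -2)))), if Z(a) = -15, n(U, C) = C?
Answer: I*√3837/2 ≈ 30.972*I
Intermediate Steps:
R(f) = 1324 - 4*f (R(f) = -4*(f - 331) = -4*(-331 + f) = 1324 - 4*f)
m(h) = -h*(-4 + h)/4 (m(h) = -(h - 4)*h/4 = -(-4 + h)*h/4 = -h*(-4 + h)/4)
√(R(553) + m(Z(n(-4, -2)))) = √((1324 - 4*553) + (¼)*(-15)*(4 - 1*(-15))) = √((1324 - 2212) + (¼)*(-15)*(4 + 15)) = √(-888 + (¼)*(-15)*19) = √(-888 - 285/4) = √(-3837/4) = I*√3837/2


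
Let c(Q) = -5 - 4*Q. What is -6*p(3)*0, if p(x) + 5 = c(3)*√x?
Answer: 0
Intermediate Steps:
p(x) = -5 - 17*√x (p(x) = -5 + (-5 - 4*3)*√x = -5 + (-5 - 12)*√x = -5 - 17*√x)
-6*p(3)*0 = -6*(-5 - 17*√3)*0 = (30 + 102*√3)*0 = 0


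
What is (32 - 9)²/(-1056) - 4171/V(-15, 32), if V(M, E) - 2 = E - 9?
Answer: -4417801/26400 ≈ -167.34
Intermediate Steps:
V(M, E) = -7 + E (V(M, E) = 2 + (E - 9) = 2 + (-9 + E) = -7 + E)
(32 - 9)²/(-1056) - 4171/V(-15, 32) = (32 - 9)²/(-1056) - 4171/(-7 + 32) = 23²*(-1/1056) - 4171/25 = 529*(-1/1056) - 4171*1/25 = -529/1056 - 4171/25 = -4417801/26400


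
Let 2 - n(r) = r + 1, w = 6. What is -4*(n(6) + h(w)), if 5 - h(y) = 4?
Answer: 16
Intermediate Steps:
h(y) = 1 (h(y) = 5 - 1*4 = 5 - 4 = 1)
n(r) = 1 - r (n(r) = 2 - (r + 1) = 2 - (1 + r) = 2 + (-1 - r) = 1 - r)
-4*(n(6) + h(w)) = -4*((1 - 1*6) + 1) = -4*((1 - 6) + 1) = -4*(-5 + 1) = -4*(-4) = 16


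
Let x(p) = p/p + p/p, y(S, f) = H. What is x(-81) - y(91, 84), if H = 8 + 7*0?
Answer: -6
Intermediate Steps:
H = 8 (H = 8 + 0 = 8)
y(S, f) = 8
x(p) = 2 (x(p) = 1 + 1 = 2)
x(-81) - y(91, 84) = 2 - 1*8 = 2 - 8 = -6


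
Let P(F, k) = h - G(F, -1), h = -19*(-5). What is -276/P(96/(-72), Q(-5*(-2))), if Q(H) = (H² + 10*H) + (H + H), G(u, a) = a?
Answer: -23/8 ≈ -2.8750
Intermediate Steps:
h = 95
Q(H) = H² + 12*H (Q(H) = (H² + 10*H) + 2*H = H² + 12*H)
P(F, k) = 96 (P(F, k) = 95 - 1*(-1) = 95 + 1 = 96)
-276/P(96/(-72), Q(-5*(-2))) = -276/96 = -276*1/96 = -23/8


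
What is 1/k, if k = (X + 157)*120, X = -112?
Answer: 1/5400 ≈ 0.00018519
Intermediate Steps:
k = 5400 (k = (-112 + 157)*120 = 45*120 = 5400)
1/k = 1/5400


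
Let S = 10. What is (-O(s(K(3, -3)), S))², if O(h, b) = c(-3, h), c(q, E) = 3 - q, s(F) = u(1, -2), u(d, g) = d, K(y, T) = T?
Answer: 36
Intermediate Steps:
s(F) = 1
O(h, b) = 6 (O(h, b) = 3 - 1*(-3) = 3 + 3 = 6)
(-O(s(K(3, -3)), S))² = (-1*6)² = (-6)² = 36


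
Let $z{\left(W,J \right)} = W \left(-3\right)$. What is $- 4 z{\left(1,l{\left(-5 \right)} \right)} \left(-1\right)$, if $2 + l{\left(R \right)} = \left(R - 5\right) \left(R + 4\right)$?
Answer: $-12$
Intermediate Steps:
$l{\left(R \right)} = -2 + \left(-5 + R\right) \left(4 + R\right)$ ($l{\left(R \right)} = -2 + \left(R - 5\right) \left(R + 4\right) = -2 + \left(-5 + R\right) \left(4 + R\right)$)
$z{\left(W,J \right)} = - 3 W$
$- 4 z{\left(1,l{\left(-5 \right)} \right)} \left(-1\right) = - 4 \left(\left(-3\right) 1\right) \left(-1\right) = \left(-4\right) \left(-3\right) \left(-1\right) = 12 \left(-1\right) = -12$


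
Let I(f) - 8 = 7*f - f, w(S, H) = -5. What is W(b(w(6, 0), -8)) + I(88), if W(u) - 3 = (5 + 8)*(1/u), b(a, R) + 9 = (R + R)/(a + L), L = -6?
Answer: 44594/83 ≈ 537.28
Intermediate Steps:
b(a, R) = -9 + 2*R/(-6 + a) (b(a, R) = -9 + (R + R)/(a - 6) = -9 + (2*R)/(-6 + a) = -9 + 2*R/(-6 + a))
I(f) = 8 + 6*f (I(f) = 8 + (7*f - f) = 8 + 6*f)
W(u) = 3 + 13/u (W(u) = 3 + (5 + 8)*(1/u) = 3 + 13/u)
W(b(w(6, 0), -8)) + I(88) = (3 + 13/(((54 - 9*(-5) + 2*(-8))/(-6 - 5)))) + (8 + 6*88) = (3 + 13/(((54 + 45 - 16)/(-11)))) + (8 + 528) = (3 + 13/((-1/11*83))) + 536 = (3 + 13/(-83/11)) + 536 = (3 + 13*(-11/83)) + 536 = (3 - 143/83) + 536 = 106/83 + 536 = 44594/83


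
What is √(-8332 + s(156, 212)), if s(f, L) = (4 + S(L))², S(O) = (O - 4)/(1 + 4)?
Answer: 2*I*√39079/5 ≈ 79.074*I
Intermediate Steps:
S(O) = -⅘ + O/5 (S(O) = (-4 + O)/5 = (-4 + O)*(⅕) = -⅘ + O/5)
s(f, L) = (16/5 + L/5)² (s(f, L) = (4 + (-⅘ + L/5))² = (16/5 + L/5)²)
√(-8332 + s(156, 212)) = √(-8332 + (16 + 212)²/25) = √(-8332 + (1/25)*228²) = √(-8332 + (1/25)*51984) = √(-8332 + 51984/25) = √(-156316/25) = 2*I*√39079/5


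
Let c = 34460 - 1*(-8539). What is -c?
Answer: -42999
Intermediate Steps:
c = 42999 (c = 34460 + 8539 = 42999)
-c = -1*42999 = -42999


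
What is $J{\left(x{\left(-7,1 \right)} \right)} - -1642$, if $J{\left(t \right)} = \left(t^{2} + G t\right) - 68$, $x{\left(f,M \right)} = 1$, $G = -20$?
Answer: $1555$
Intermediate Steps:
$J{\left(t \right)} = -68 + t^{2} - 20 t$ ($J{\left(t \right)} = \left(t^{2} - 20 t\right) - 68 = -68 + t^{2} - 20 t$)
$J{\left(x{\left(-7,1 \right)} \right)} - -1642 = \left(-68 + 1^{2} - 20\right) - -1642 = \left(-68 + 1 - 20\right) + 1642 = -87 + 1642 = 1555$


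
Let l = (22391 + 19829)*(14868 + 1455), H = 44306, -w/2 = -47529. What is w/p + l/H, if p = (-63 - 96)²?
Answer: 968155070756/62227777 ≈ 15558.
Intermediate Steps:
w = 95058 (w = -2*(-47529) = 95058)
p = 25281 (p = (-159)² = 25281)
l = 689157060 (l = 42220*16323 = 689157060)
w/p + l/H = 95058/25281 + 689157060/44306 = 95058*(1/25281) + 689157060*(1/44306) = 10562/2809 + 344578530/22153 = 968155070756/62227777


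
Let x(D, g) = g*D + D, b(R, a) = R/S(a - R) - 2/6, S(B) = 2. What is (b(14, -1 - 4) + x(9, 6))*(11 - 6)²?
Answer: 5225/3 ≈ 1741.7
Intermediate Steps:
b(R, a) = -⅓ + R/2 (b(R, a) = R/2 - 2/6 = R*(½) - 2*⅙ = R/2 - ⅓ = -⅓ + R/2)
x(D, g) = D + D*g (x(D, g) = D*g + D = D + D*g)
(b(14, -1 - 4) + x(9, 6))*(11 - 6)² = ((-⅓ + (½)*14) + 9*(1 + 6))*(11 - 6)² = ((-⅓ + 7) + 9*7)*5² = (20/3 + 63)*25 = (209/3)*25 = 5225/3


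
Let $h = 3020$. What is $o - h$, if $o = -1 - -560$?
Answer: $-2461$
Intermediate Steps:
$o = 559$ ($o = -1 + 560 = 559$)
$o - h = 559 - 3020 = -2461$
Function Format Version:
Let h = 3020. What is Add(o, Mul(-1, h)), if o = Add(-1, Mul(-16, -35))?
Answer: -2461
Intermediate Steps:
o = 559 (o = Add(-1, 560) = 559)
Add(o, Mul(-1, h)) = Add(559, Mul(-1, 3020)) = Add(559, -3020) = -2461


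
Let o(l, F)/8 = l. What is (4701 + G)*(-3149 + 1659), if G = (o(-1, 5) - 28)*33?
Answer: -5234370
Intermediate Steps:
o(l, F) = 8*l
G = -1188 (G = (8*(-1) - 28)*33 = (-8 - 28)*33 = -36*33 = -1188)
(4701 + G)*(-3149 + 1659) = (4701 - 1188)*(-3149 + 1659) = 3513*(-1490) = -5234370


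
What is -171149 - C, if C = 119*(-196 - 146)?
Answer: -130451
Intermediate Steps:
C = -40698 (C = 119*(-342) = -40698)
-171149 - C = -171149 - 1*(-40698) = -171149 + 40698 = -130451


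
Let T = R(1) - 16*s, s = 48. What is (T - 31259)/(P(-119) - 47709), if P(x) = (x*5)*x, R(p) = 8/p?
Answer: -32019/23096 ≈ -1.3863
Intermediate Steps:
P(x) = 5*x² (P(x) = (5*x)*x = 5*x²)
T = -760 (T = 8/1 - 16*48 = 8*1 - 768 = 8 - 768 = -760)
(T - 31259)/(P(-119) - 47709) = (-760 - 31259)/(5*(-119)² - 47709) = -32019/(5*14161 - 47709) = -32019/(70805 - 47709) = -32019/23096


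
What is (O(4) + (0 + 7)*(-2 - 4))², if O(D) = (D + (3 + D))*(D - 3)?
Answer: 961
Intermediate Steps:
O(D) = (-3 + D)*(3 + 2*D) (O(D) = (3 + 2*D)*(-3 + D) = (-3 + D)*(3 + 2*D))
(O(4) + (0 + 7)*(-2 - 4))² = ((-9 - 3*4 + 2*4²) + (0 + 7)*(-2 - 4))² = ((-9 - 12 + 2*16) + 7*(-6))² = ((-9 - 12 + 32) - 42)² = (11 - 42)² = (-31)² = 961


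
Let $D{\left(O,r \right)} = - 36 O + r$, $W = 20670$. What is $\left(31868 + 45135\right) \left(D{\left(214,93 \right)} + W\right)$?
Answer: $1005582177$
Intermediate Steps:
$D{\left(O,r \right)} = r - 36 O$
$\left(31868 + 45135\right) \left(D{\left(214,93 \right)} + W\right) = \left(31868 + 45135\right) \left(\left(93 - 7704\right) + 20670\right) = 77003 \left(\left(93 - 7704\right) + 20670\right) = 77003 \left(-7611 + 20670\right) = 77003 \cdot 13059 = 1005582177$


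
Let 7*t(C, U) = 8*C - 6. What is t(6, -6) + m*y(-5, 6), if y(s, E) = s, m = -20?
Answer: 106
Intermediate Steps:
t(C, U) = -6/7 + 8*C/7 (t(C, U) = (8*C - 6)/7 = (-6 + 8*C)/7 = -6/7 + 8*C/7)
t(6, -6) + m*y(-5, 6) = (-6/7 + (8/7)*6) - 20*(-5) = (-6/7 + 48/7) + 100 = 6 + 100 = 106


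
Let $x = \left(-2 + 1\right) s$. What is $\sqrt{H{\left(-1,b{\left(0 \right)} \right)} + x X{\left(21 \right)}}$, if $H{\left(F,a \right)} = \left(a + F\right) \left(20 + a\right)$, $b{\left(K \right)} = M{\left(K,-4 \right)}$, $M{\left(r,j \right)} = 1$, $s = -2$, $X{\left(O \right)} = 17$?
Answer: $\sqrt{34} \approx 5.8309$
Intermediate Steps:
$b{\left(K \right)} = 1$
$H{\left(F,a \right)} = \left(20 + a\right) \left(F + a\right)$ ($H{\left(F,a \right)} = \left(F + a\right) \left(20 + a\right) = \left(20 + a\right) \left(F + a\right)$)
$x = 2$ ($x = \left(-2 + 1\right) \left(-2\right) = \left(-1\right) \left(-2\right) = 2$)
$\sqrt{H{\left(-1,b{\left(0 \right)} \right)} + x X{\left(21 \right)}} = \sqrt{\left(1^{2} + 20 \left(-1\right) + 20 \cdot 1 - 1\right) + 2 \cdot 17} = \sqrt{\left(1 - 20 + 20 - 1\right) + 34} = \sqrt{0 + 34} = \sqrt{34}$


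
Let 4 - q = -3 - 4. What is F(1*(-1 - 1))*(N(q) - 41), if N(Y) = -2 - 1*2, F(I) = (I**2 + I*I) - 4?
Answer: -180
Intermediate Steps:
q = 11 (q = 4 - (-3 - 4) = 4 - 1*(-7) = 4 + 7 = 11)
F(I) = -4 + 2*I**2 (F(I) = (I**2 + I**2) - 4 = 2*I**2 - 4 = -4 + 2*I**2)
N(Y) = -4 (N(Y) = -2 - 2 = -4)
F(1*(-1 - 1))*(N(q) - 41) = (-4 + 2*(1*(-1 - 1))**2)*(-4 - 41) = (-4 + 2*(1*(-2))**2)*(-45) = (-4 + 2*(-2)**2)*(-45) = (-4 + 2*4)*(-45) = (-4 + 8)*(-45) = 4*(-45) = -180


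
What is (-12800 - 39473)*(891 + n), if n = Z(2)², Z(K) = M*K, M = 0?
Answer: -46575243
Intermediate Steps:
Z(K) = 0 (Z(K) = 0*K = 0)
n = 0 (n = 0² = 0)
(-12800 - 39473)*(891 + n) = (-12800 - 39473)*(891 + 0) = -52273*891 = -46575243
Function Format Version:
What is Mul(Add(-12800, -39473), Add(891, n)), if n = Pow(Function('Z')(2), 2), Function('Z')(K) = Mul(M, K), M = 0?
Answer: -46575243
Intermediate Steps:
Function('Z')(K) = 0 (Function('Z')(K) = Mul(0, K) = 0)
n = 0 (n = Pow(0, 2) = 0)
Mul(Add(-12800, -39473), Add(891, n)) = Mul(Add(-12800, -39473), Add(891, 0)) = Mul(-52273, 891) = -46575243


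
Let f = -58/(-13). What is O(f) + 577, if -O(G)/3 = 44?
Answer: 445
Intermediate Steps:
f = 58/13 (f = -58*(-1/13) = 58/13 ≈ 4.4615)
O(G) = -132 (O(G) = -3*44 = -132)
O(f) + 577 = -132 + 577 = 445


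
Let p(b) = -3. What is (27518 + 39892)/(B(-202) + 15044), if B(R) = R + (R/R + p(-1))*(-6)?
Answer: 4815/1061 ≈ 4.5382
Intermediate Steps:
B(R) = 12 + R (B(R) = R + (R/R - 3)*(-6) = R + (1 - 3)*(-6) = R - 2*(-6) = R + 12 = 12 + R)
(27518 + 39892)/(B(-202) + 15044) = (27518 + 39892)/((12 - 202) + 15044) = 67410/(-190 + 15044) = 67410/14854 = 67410*(1/14854) = 4815/1061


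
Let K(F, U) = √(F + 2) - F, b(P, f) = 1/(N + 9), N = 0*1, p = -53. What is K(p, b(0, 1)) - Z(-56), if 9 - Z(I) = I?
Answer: -12 + I*√51 ≈ -12.0 + 7.1414*I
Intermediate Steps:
N = 0
b(P, f) = ⅑ (b(P, f) = 1/(0 + 9) = 1/9 = ⅑)
Z(I) = 9 - I
K(F, U) = √(2 + F) - F
K(p, b(0, 1)) - Z(-56) = (√(2 - 53) - 1*(-53)) - (9 - 1*(-56)) = (√(-51) + 53) - (9 + 56) = (I*√51 + 53) - 1*65 = (53 + I*√51) - 65 = -12 + I*√51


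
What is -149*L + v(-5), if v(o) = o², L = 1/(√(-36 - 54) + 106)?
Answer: 133678/5663 + 447*I*√10/11326 ≈ 23.605 + 0.1248*I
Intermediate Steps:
L = 1/(106 + 3*I*√10) (L = 1/(√(-90) + 106) = 1/(3*I*√10 + 106) = 1/(106 + 3*I*√10) ≈ 0.009359 - 0.00083762*I)
-149*L + v(-5) = -149*(53/5663 - 3*I*√10/11326) + (-5)² = (-7897/5663 + 447*I*√10/11326) + 25 = 133678/5663 + 447*I*√10/11326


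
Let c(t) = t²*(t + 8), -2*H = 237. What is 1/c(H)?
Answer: -8/12413349 ≈ -6.4447e-7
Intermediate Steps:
H = -237/2 (H = -½*237 = -237/2 ≈ -118.50)
c(t) = t²*(8 + t)
1/c(H) = 1/((-237/2)²*(8 - 237/2)) = 1/((56169/4)*(-221/2)) = 1/(-12413349/8) = -8/12413349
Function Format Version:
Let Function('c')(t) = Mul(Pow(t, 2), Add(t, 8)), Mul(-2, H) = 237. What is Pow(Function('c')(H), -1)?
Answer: Rational(-8, 12413349) ≈ -6.4447e-7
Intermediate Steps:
H = Rational(-237, 2) (H = Mul(Rational(-1, 2), 237) = Rational(-237, 2) ≈ -118.50)
Function('c')(t) = Mul(Pow(t, 2), Add(8, t))
Pow(Function('c')(H), -1) = Pow(Mul(Pow(Rational(-237, 2), 2), Add(8, Rational(-237, 2))), -1) = Pow(Mul(Rational(56169, 4), Rational(-221, 2)), -1) = Pow(Rational(-12413349, 8), -1) = Rational(-8, 12413349)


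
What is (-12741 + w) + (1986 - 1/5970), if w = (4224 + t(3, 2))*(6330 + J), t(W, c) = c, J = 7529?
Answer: 349587552629/5970 ≈ 5.8557e+7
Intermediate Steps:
w = 58568134 (w = (4224 + 2)*(6330 + 7529) = 4226*13859 = 58568134)
(-12741 + w) + (1986 - 1/5970) = (-12741 + 58568134) + (1986 - 1/5970) = 58555393 + (1986 - 1*1/5970) = 58555393 + (1986 - 1/5970) = 58555393 + 11856419/5970 = 349587552629/5970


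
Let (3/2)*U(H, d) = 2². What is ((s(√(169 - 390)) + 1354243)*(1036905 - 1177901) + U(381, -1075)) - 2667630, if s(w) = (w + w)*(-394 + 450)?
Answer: -572836540966/3 - 15791552*I*√221 ≈ -1.9095e+11 - 2.3476e+8*I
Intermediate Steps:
s(w) = 112*w (s(w) = (2*w)*56 = 112*w)
U(H, d) = 8/3 (U(H, d) = (⅔)*2² = (⅔)*4 = 8/3)
((s(√(169 - 390)) + 1354243)*(1036905 - 1177901) + U(381, -1075)) - 2667630 = ((112*√(169 - 390) + 1354243)*(1036905 - 1177901) + 8/3) - 2667630 = ((112*√(-221) + 1354243)*(-140996) + 8/3) - 2667630 = ((112*(I*√221) + 1354243)*(-140996) + 8/3) - 2667630 = ((112*I*√221 + 1354243)*(-140996) + 8/3) - 2667630 = ((1354243 + 112*I*√221)*(-140996) + 8/3) - 2667630 = ((-190942846028 - 15791552*I*√221) + 8/3) - 2667630 = (-572828538076/3 - 15791552*I*√221) - 2667630 = -572836540966/3 - 15791552*I*√221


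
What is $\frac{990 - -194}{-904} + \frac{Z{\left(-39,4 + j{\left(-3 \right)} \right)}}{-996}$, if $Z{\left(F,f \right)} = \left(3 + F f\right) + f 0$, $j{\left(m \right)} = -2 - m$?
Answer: $- \frac{10476}{9379} \approx -1.117$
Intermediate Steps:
$Z{\left(F,f \right)} = 3 + F f$ ($Z{\left(F,f \right)} = \left(3 + F f\right) + 0 = 3 + F f$)
$\frac{990 - -194}{-904} + \frac{Z{\left(-39,4 + j{\left(-3 \right)} \right)}}{-996} = \frac{990 - -194}{-904} + \frac{3 - 39 \left(4 - -1\right)}{-996} = \left(990 + 194\right) \left(- \frac{1}{904}\right) + \left(3 - 39 \left(4 + \left(-2 + 3\right)\right)\right) \left(- \frac{1}{996}\right) = 1184 \left(- \frac{1}{904}\right) + \left(3 - 39 \left(4 + 1\right)\right) \left(- \frac{1}{996}\right) = - \frac{148}{113} + \left(3 - 195\right) \left(- \frac{1}{996}\right) = - \frac{148}{113} - - \frac{16}{83} = - \frac{148}{113} + \frac{16}{83} = - \frac{10476}{9379}$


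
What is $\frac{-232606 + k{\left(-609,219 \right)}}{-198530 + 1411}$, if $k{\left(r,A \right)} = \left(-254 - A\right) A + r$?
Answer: $\frac{336802}{197119} \approx 1.7086$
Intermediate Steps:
$k{\left(r,A \right)} = r + A \left(-254 - A\right)$ ($k{\left(r,A \right)} = A \left(-254 - A\right) + r = r + A \left(-254 - A\right)$)
$\frac{-232606 + k{\left(-609,219 \right)}}{-198530 + 1411} = \frac{-232606 - 104196}{-198530 + 1411} = \frac{-232606 - 104196}{-197119} = \left(-232606 - 104196\right) \left(- \frac{1}{197119}\right) = \left(-336802\right) \left(- \frac{1}{197119}\right) = \frac{336802}{197119}$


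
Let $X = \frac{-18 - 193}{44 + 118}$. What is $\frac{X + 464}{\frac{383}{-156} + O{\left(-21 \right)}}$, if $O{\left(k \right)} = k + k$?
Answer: $- \frac{1948882}{187245} \approx -10.408$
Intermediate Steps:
$X = - \frac{211}{162} \approx -1.3025$
$O{\left(k \right)} = 2 k$
$\frac{X + 464}{\frac{383}{-156} + O{\left(-21 \right)}} = \frac{- \frac{211}{162} + 464}{\frac{383}{-156} + 2 \left(-21\right)} = \frac{74957}{162 \left(383 \left(- \frac{1}{156}\right) - 42\right)} = \frac{74957}{162 \left(- \frac{383}{156} - 42\right)} = \frac{74957}{162 \left(- \frac{6935}{156}\right)} = \frac{74957}{162} \left(- \frac{156}{6935}\right) = - \frac{1948882}{187245}$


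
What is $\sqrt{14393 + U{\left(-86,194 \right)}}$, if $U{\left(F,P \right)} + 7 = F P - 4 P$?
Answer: $i \sqrt{3074} \approx 55.444 i$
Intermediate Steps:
$U{\left(F,P \right)} = -7 - 4 P + F P$ ($U{\left(F,P \right)} = -7 + \left(F P - 4 P\right) = -7 + \left(- 4 P + F P\right) = -7 - 4 P + F P$)
$\sqrt{14393 + U{\left(-86,194 \right)}} = \sqrt{14393 - 17467} = \sqrt{-3074} = i \sqrt{3074}$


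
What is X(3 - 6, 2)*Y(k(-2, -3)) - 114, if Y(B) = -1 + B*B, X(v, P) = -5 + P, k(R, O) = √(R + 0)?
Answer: -105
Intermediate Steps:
k(R, O) = √R
Y(B) = -1 + B²
X(3 - 6, 2)*Y(k(-2, -3)) - 114 = (-5 + 2)*(-1 + (√(-2))²) - 114 = -3*(-1 + (I*√2)²) - 114 = -3*(-1 - 2) - 114 = -3*(-3) - 114 = 9 - 114 = -105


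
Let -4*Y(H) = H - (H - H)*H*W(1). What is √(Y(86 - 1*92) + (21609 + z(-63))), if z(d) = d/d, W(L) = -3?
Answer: √86446/2 ≈ 147.01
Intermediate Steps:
z(d) = 1
Y(H) = -H/4 (Y(H) = -(H - (H - H)*H*(-3))/4 = -(H - 0*H*(-3))/4 = -(H - 0*(-3))/4 = -(H - 1*0)/4 = -(H + 0)/4 = -H/4)
√(Y(86 - 1*92) + (21609 + z(-63))) = √(-(86 - 1*92)/4 + (21609 + 1)) = √(-(86 - 92)/4 + 21610) = √(-¼*(-6) + 21610) = √(3/2 + 21610) = √(43223/2) = √86446/2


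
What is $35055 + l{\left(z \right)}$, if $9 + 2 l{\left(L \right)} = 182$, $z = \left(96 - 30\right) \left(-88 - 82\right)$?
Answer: $\frac{70283}{2} \approx 35142.0$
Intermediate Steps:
$z = -11220$ ($z = 66 \left(-170\right) = -11220$)
$l{\left(L \right)} = \frac{173}{2}$ ($l{\left(L \right)} = - \frac{9}{2} + \frac{1}{2} \cdot 182 = - \frac{9}{2} + 91 = \frac{173}{2}$)
$35055 + l{\left(z \right)} = 35055 + \frac{173}{2} = \frac{70283}{2}$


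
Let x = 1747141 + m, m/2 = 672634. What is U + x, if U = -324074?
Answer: 2768335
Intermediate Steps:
m = 1345268 (m = 2*672634 = 1345268)
x = 3092409 (x = 1747141 + 1345268 = 3092409)
U + x = -324074 + 3092409 = 2768335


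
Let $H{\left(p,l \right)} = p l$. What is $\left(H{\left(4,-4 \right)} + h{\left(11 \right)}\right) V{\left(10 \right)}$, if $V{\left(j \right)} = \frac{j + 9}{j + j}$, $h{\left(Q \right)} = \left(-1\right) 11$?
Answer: $- \frac{513}{20} \approx -25.65$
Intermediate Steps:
$h{\left(Q \right)} = -11$
$H{\left(p,l \right)} = l p$
$V{\left(j \right)} = \frac{9 + j}{2 j}$
$\left(H{\left(4,-4 \right)} + h{\left(11 \right)}\right) V{\left(10 \right)} = \left(\left(-4\right) 4 - 11\right) \frac{9 + 10}{2 \cdot 10} = \left(-16 - 11\right) \frac{1}{2} \cdot \frac{1}{10} \cdot 19 = \left(-27\right) \frac{19}{20} = - \frac{513}{20}$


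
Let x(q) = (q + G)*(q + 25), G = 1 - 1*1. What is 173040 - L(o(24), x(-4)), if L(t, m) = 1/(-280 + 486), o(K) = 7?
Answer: 35646239/206 ≈ 1.7304e+5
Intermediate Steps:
G = 0 (G = 1 - 1 = 0)
x(q) = q*(25 + q) (x(q) = (q + 0)*(q + 25) = q*(25 + q))
L(t, m) = 1/206
173040 - L(o(24), x(-4)) = 173040 - 1*1/206 = 173040 - 1/206 = 35646239/206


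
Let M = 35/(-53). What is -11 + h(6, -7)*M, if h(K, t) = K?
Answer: -793/53 ≈ -14.962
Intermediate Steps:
M = -35/53 (M = 35*(-1/53) = -35/53 ≈ -0.66038)
-11 + h(6, -7)*M = -11 + 6*(-35/53) = -11 - 210/53 = -793/53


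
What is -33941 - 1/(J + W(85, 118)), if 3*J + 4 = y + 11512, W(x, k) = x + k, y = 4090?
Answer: -550081790/16207 ≈ -33941.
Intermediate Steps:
W(x, k) = k + x
J = 15598/3 (J = -4/3 + (4090 + 11512)/3 = -4/3 + (⅓)*15602 = -4/3 + 15602/3 = 15598/3 ≈ 5199.3)
-33941 - 1/(J + W(85, 118)) = -33941 - 1/(15598/3 + (118 + 85)) = -33941 - 1/(15598/3 + 203) = -33941 - 1/16207/3 = -33941 - 1*3/16207 = -33941 - 3/16207 = -550081790/16207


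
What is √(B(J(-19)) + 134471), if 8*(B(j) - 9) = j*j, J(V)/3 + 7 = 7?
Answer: 164*√5 ≈ 366.72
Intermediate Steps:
J(V) = 0 (J(V) = -21 + 3*7 = -21 + 21 = 0)
B(j) = 9 + j²/8 (B(j) = 9 + (j*j)/8 = 9 + j²/8)
√(B(J(-19)) + 134471) = √((9 + (⅛)*0²) + 134471) = √((9 + (⅛)*0) + 134471) = √((9 + 0) + 134471) = √(9 + 134471) = √134480 = 164*√5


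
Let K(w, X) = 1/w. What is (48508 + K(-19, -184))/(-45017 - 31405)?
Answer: -307217/484006 ≈ -0.63474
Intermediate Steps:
(48508 + K(-19, -184))/(-45017 - 31405) = (48508 + 1/(-19))/(-45017 - 31405) = (48508 - 1/19)/(-76422) = (921651/19)*(-1/76422) = -307217/484006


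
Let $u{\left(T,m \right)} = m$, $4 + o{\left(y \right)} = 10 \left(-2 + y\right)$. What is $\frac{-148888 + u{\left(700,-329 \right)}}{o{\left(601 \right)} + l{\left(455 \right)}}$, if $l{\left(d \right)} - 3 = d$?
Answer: $- \frac{49739}{2148} \approx -23.156$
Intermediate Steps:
$o{\left(y \right)} = -24 + 10 y$ ($o{\left(y \right)} = -4 + 10 \left(-2 + y\right) = -4 + \left(-20 + 10 y\right) = -24 + 10 y$)
$l{\left(d \right)} = 3 + d$
$\frac{-148888 + u{\left(700,-329 \right)}}{o{\left(601 \right)} + l{\left(455 \right)}} = \frac{-148888 - 329}{\left(-24 + 10 \cdot 601\right) + \left(3 + 455\right)} = - \frac{149217}{\left(-24 + 6010\right) + 458} = - \frac{149217}{5986 + 458} = - \frac{149217}{6444} = \left(-149217\right) \frac{1}{6444} = - \frac{49739}{2148}$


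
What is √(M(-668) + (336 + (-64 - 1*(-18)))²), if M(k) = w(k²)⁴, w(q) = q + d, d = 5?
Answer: √39648902012526522518581 ≈ 1.9912e+11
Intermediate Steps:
w(q) = 5 + q (w(q) = q + 5 = 5 + q)
M(k) = (5 + k²)⁴
√(M(-668) + (336 + (-64 - 1*(-18)))²) = √((5 + (-668)²)⁴ + (336 + (-64 - 1*(-18)))²) = √((5 + 446224)⁴ + (336 + (-64 + 18))²) = √(446229⁴ + (336 - 46)²) = √(39648902012526522434481 + 290²) = √(39648902012526522434481 + 84100) = √39648902012526522518581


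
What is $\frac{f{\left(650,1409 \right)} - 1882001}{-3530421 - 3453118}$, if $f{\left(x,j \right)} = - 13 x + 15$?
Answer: $\frac{1890436}{6983539} \approx 0.2707$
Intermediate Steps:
$f{\left(x,j \right)} = 15 - 13 x$
$\frac{f{\left(650,1409 \right)} - 1882001}{-3530421 - 3453118} = \frac{\left(15 - 8450\right) - 1882001}{-3530421 - 3453118} = \frac{\left(15 - 8450\right) - 1882001}{-6983539} = \left(-8435 - 1882001\right) \left(- \frac{1}{6983539}\right) = \left(-1890436\right) \left(- \frac{1}{6983539}\right) = \frac{1890436}{6983539}$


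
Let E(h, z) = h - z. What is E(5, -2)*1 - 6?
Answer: 1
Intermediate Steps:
E(5, -2)*1 - 6 = (5 - 1*(-2))*1 - 6 = (5 + 2)*1 - 6 = 7*1 - 6 = 7 - 6 = 1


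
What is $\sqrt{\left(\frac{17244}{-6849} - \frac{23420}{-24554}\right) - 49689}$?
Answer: $\frac{i \sqrt{4337382777561499335}}{9342797} \approx 222.91 i$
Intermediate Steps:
$\sqrt{\left(\frac{17244}{-6849} - \frac{23420}{-24554}\right) - 49689} = \sqrt{\left(17244 \left(- \frac{1}{6849}\right) - - \frac{11710}{12277}\right) - 49689} = \sqrt{\left(- \frac{1916}{761} + \frac{11710}{12277}\right) - 49689} = \sqrt{- \frac{14611422}{9342797} - 49689} = \sqrt{- \frac{464248851555}{9342797}} = \frac{i \sqrt{4337382777561499335}}{9342797}$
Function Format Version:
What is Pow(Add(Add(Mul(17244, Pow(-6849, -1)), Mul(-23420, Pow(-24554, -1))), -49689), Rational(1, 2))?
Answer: Mul(Rational(1, 9342797), I, Pow(4337382777561499335, Rational(1, 2))) ≈ Mul(222.91, I)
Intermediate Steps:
Pow(Add(Add(Mul(17244, Pow(-6849, -1)), Mul(-23420, Pow(-24554, -1))), -49689), Rational(1, 2)) = Pow(Add(Add(Mul(17244, Rational(-1, 6849)), Mul(-23420, Rational(-1, 24554))), -49689), Rational(1, 2)) = Pow(Add(Add(Rational(-1916, 761), Rational(11710, 12277)), -49689), Rational(1, 2)) = Pow(Add(Rational(-14611422, 9342797), -49689), Rational(1, 2)) = Pow(Rational(-464248851555, 9342797), Rational(1, 2)) = Mul(Rational(1, 9342797), I, Pow(4337382777561499335, Rational(1, 2)))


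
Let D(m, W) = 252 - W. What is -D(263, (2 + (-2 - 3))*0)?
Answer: -252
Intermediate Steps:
-D(263, (2 + (-2 - 3))*0) = -(252 - (2 + (-2 - 3))*0) = -(252 - (2 - 5)*0) = -(252 - (-3)*0) = -(252 - 1*0) = -(252 + 0) = -1*252 = -252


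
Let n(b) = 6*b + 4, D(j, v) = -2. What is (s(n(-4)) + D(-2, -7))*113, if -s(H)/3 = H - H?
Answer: -226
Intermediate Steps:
n(b) = 4 + 6*b
s(H) = 0 (s(H) = -3*(H - H) = -3*0 = 0)
(s(n(-4)) + D(-2, -7))*113 = (0 - 2)*113 = -2*113 = -226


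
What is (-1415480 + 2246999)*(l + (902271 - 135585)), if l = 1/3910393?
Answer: 2492930189286352881/3910393 ≈ 6.3751e+11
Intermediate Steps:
l = 1/3910393 ≈ 2.5573e-7
(-1415480 + 2246999)*(l + (902271 - 135585)) = (-1415480 + 2246999)*(1/3910393 + (902271 - 135585)) = 831519*(1/3910393 + 766686) = 831519*(2998043567599/3910393) = 2492930189286352881/3910393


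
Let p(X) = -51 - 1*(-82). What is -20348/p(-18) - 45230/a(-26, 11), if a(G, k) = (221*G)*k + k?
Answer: -256897946/391809 ≈ -655.67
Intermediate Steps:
a(G, k) = k + 221*G*k (a(G, k) = 221*G*k + k = k + 221*G*k)
p(X) = 31 (p(X) = -51 + 82 = 31)
-20348/p(-18) - 45230/a(-26, 11) = -20348/31 - 45230*1/(11*(1 + 221*(-26))) = -20348*1/31 - 45230*1/(11*(1 - 5746)) = -20348/31 - 45230/(11*(-5745)) = -20348/31 - 45230/(-63195) = -20348/31 - 45230*(-1/63195) = -20348/31 + 9046/12639 = -256897946/391809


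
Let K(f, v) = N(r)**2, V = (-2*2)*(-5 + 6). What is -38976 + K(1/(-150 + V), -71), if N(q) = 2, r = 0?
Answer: -38972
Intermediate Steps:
V = -4 (V = -4*1 = -4)
K(f, v) = 4 (K(f, v) = 2**2 = 4)
-38976 + K(1/(-150 + V), -71) = -38976 + 4 = -38972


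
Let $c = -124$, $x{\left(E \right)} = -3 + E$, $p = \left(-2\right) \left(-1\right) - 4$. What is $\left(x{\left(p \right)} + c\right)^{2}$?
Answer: $16641$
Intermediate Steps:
$p = -2$ ($p = 2 - 4 = -2$)
$\left(x{\left(p \right)} + c\right)^{2} = \left(\left(-3 - 2\right) - 124\right)^{2} = \left(-5 - 124\right)^{2} = \left(-129\right)^{2} = 16641$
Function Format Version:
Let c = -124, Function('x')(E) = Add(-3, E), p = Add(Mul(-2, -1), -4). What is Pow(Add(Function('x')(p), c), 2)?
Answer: 16641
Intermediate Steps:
p = -2 (p = Add(2, -4) = -2)
Pow(Add(Function('x')(p), c), 2) = Pow(Add(Add(-3, -2), -124), 2) = Pow(Add(-5, -124), 2) = Pow(-129, 2) = 16641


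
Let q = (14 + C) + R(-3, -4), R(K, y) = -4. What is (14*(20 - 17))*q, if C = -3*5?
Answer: -210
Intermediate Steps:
C = -15
q = -5 (q = (14 - 15) - 4 = -1 - 4 = -5)
(14*(20 - 17))*q = (14*(20 - 17))*(-5) = (14*3)*(-5) = 42*(-5) = -210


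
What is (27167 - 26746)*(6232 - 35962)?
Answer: -12516330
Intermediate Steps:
(27167 - 26746)*(6232 - 35962) = 421*(-29730) = -12516330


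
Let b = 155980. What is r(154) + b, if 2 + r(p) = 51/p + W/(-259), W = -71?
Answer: 888766093/5698 ≈ 1.5598e+5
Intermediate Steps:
r(p) = -447/259 + 51/p (r(p) = -2 + (51/p - 71/(-259)) = -2 + (51/p - 71*(-1/259)) = -2 + (51/p + 71/259) = -2 + (71/259 + 51/p) = -447/259 + 51/p)
r(154) + b = (-447/259 + 51/154) + 155980 = -7947/5698 + 155980 = 888766093/5698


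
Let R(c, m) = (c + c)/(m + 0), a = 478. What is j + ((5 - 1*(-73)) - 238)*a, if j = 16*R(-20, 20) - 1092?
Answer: -77604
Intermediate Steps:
R(c, m) = 2*c/m (R(c, m) = (2*c)/m = 2*c/m)
j = -1124 (j = 16*(2*(-20)/20) - 1092 = 16*(2*(-20)*(1/20)) - 1092 = 16*(-2) - 1092 = -32 - 1092 = -1124)
j + ((5 - 1*(-73)) - 238)*a = -1124 + ((5 - 1*(-73)) - 238)*478 = -1124 + ((5 + 73) - 238)*478 = -1124 + (78 - 238)*478 = -1124 - 160*478 = -1124 - 76480 = -77604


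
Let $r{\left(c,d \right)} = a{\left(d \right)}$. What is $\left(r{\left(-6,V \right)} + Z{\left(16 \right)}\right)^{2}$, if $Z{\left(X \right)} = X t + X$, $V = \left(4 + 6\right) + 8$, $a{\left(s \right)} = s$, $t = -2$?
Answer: $4$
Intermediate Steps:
$V = 18$ ($V = 10 + 8 = 18$)
$Z{\left(X \right)} = - X$ ($Z{\left(X \right)} = X \left(-2\right) + X = - 2 X + X = - X$)
$r{\left(c,d \right)} = d$
$\left(r{\left(-6,V \right)} + Z{\left(16 \right)}\right)^{2} = \left(18 - 16\right)^{2} = 2^{2} = 4$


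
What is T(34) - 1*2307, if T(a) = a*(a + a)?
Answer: 5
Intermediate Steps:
T(a) = 2*a**2 (T(a) = a*(2*a) = 2*a**2)
T(34) - 1*2307 = 2*34**2 - 1*2307 = 2*1156 - 2307 = 2312 - 2307 = 5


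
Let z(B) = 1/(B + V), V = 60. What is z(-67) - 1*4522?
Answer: -31655/7 ≈ -4522.1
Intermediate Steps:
z(B) = 1/(60 + B) (z(B) = 1/(B + 60) = 1/(60 + B))
z(-67) - 1*4522 = 1/(60 - 67) - 1*4522 = 1/(-7) - 4522 = -1/7 - 4522 = -31655/7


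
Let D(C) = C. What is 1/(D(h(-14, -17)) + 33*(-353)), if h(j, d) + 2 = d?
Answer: -1/11668 ≈ -8.5704e-5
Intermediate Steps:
h(j, d) = -2 + d
1/(D(h(-14, -17)) + 33*(-353)) = 1/((-2 - 17) + 33*(-353)) = 1/(-19 - 11649) = 1/(-11668) = -1/11668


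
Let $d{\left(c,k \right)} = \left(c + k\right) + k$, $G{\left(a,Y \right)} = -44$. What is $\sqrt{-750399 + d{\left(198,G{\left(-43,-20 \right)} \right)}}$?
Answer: $i \sqrt{750289} \approx 866.19 i$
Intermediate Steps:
$d{\left(c,k \right)} = c + 2 k$
$\sqrt{-750399 + d{\left(198,G{\left(-43,-20 \right)} \right)}} = \sqrt{-750399 + \left(198 + 2 \left(-44\right)\right)} = \sqrt{-750399 + \left(198 - 88\right)} = \sqrt{-750399 + 110} = \sqrt{-750289} = i \sqrt{750289}$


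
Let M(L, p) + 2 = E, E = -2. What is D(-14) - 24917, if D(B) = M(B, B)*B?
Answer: -24861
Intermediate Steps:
M(L, p) = -4 (M(L, p) = -2 - 2 = -4)
D(B) = -4*B
D(-14) - 24917 = -4*(-14) - 24917 = 56 - 24917 = -24861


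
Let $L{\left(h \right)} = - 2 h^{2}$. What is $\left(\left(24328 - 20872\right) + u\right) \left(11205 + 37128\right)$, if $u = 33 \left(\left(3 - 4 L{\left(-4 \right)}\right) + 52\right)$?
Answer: $458921835$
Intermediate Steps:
$u = 6039$ ($u = 33 \left(\left(3 - 4 \left(- 2 \left(-4\right)^{2}\right)\right) + 52\right) = 33 \left(\left(3 - 4 \left(\left(-2\right) 16\right)\right) + 52\right) = 33 \left(\left(3 - -128\right) + 52\right) = 33 \left(\left(3 + 128\right) + 52\right) = 33 \left(131 + 52\right) = 33 \cdot 183 = 6039$)
$\left(\left(24328 - 20872\right) + u\right) \left(11205 + 37128\right) = \left(\left(24328 - 20872\right) + 6039\right) \left(11205 + 37128\right) = \left(\left(24328 - 20872\right) + 6039\right) 48333 = \left(3456 + 6039\right) 48333 = 9495 \cdot 48333 = 458921835$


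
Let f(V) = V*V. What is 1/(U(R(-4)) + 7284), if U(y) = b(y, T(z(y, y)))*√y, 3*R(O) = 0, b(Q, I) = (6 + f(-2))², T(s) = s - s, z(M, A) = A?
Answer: 1/7284 ≈ 0.00013729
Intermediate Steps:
f(V) = V²
T(s) = 0
b(Q, I) = 100 (b(Q, I) = (6 + (-2)²)² = (6 + 4)² = 10² = 100)
R(O) = 0 (R(O) = (⅓)*0 = 0)
U(y) = 100*√y
1/(U(R(-4)) + 7284) = 1/(100*√0 + 7284) = 1/(100*0 + 7284) = 1/(0 + 7284) = 1/7284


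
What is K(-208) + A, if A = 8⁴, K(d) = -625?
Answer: 3471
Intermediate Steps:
A = 4096
K(-208) + A = -625 + 4096 = 3471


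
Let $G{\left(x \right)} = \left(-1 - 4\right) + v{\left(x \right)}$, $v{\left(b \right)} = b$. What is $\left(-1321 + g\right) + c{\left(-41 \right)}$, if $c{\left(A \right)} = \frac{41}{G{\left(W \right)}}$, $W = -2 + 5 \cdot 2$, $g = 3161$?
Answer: $\frac{5561}{3} \approx 1853.7$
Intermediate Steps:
$W = 8$ ($W = -2 + 10 = 8$)
$G{\left(x \right)} = -5 + x$ ($G{\left(x \right)} = \left(-1 - 4\right) + x = -5 + x$)
$c{\left(A \right)} = \frac{41}{3}$ ($c{\left(A \right)} = \frac{41}{-5 + 8} = \frac{41}{3}$)
$\left(-1321 + g\right) + c{\left(-41 \right)} = \left(-1321 + 3161\right) + \frac{41}{3} = 1840 + \frac{41}{3} = \frac{5561}{3}$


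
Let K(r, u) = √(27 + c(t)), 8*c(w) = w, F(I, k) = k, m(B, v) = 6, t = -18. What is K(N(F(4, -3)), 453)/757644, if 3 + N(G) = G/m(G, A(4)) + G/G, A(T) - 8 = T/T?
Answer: √11/505096 ≈ 6.5663e-6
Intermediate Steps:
A(T) = 9 (A(T) = 8 + T/T = 8 + 1 = 9)
c(w) = w/8
N(G) = -2 + G/6 (N(G) = -3 + (G/6 + G/G) = -3 + (G*(⅙) + 1) = -3 + (G/6 + 1) = -3 + (1 + G/6) = -2 + G/6)
K(r, u) = 3*√11/2 (K(r, u) = √(27 + (⅛)*(-18)) = √(27 - 9/4) = √(99/4) = 3*√11/2)
K(N(F(4, -3)), 453)/757644 = (3*√11/2)/757644 = (3*√11/2)*(1/757644) = √11/505096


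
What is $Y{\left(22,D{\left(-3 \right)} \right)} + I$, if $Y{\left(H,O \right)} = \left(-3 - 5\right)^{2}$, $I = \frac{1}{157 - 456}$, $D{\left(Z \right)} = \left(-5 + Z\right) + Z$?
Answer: $\frac{19135}{299} \approx 63.997$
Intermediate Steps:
$D{\left(Z \right)} = -5 + 2 Z$
$I = - \frac{1}{299}$ ($I = \frac{1}{-299} = - \frac{1}{299} \approx -0.0033445$)
$Y{\left(H,O \right)} = 64$ ($Y{\left(H,O \right)} = \left(-8\right)^{2} = 64$)
$Y{\left(22,D{\left(-3 \right)} \right)} + I = 64 - \frac{1}{299} = \frac{19135}{299}$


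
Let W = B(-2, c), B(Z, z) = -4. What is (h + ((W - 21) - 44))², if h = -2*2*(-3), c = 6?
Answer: 3249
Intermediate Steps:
W = -4
h = 12 (h = -4*(-3) = 12)
(h + ((W - 21) - 44))² = (12 + ((-4 - 21) - 44))² = (12 + (-25 - 44))² = (12 - 69)² = (-57)² = 3249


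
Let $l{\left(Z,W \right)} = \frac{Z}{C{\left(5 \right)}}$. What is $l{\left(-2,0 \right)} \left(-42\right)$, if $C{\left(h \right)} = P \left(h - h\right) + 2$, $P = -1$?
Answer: $42$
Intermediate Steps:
$C{\left(h \right)} = 2$ ($C{\left(h \right)} = - (h - h) + 2 = \left(-1\right) 0 + 2 = 0 + 2 = 2$)
$l{\left(Z,W \right)} = \frac{Z}{2}$
$l{\left(-2,0 \right)} \left(-42\right) = \frac{1}{2} \left(-2\right) \left(-42\right) = \left(-1\right) \left(-42\right) = 42$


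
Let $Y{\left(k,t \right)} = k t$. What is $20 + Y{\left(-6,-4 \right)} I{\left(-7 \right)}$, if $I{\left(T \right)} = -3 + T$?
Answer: $-220$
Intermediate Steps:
$20 + Y{\left(-6,-4 \right)} I{\left(-7 \right)} = 20 + \left(-6\right) \left(-4\right) \left(-3 - 7\right) = 20 + 24 \left(-10\right) = 20 - 240 = -220$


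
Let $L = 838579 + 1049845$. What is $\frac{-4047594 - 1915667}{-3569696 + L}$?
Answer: $\frac{5963261}{1681272} \approx 3.5469$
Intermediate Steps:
$L = 1888424$
$\frac{-4047594 - 1915667}{-3569696 + L} = \frac{-4047594 - 1915667}{-3569696 + 1888424} = - \frac{5963261}{-1681272} = \left(-5963261\right) \left(- \frac{1}{1681272}\right) = \frac{5963261}{1681272}$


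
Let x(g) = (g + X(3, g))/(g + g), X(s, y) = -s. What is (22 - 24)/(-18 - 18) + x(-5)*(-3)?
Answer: -211/90 ≈ -2.3444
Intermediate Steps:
x(g) = (-3 + g)/(2*g) (x(g) = (g - 1*3)/(g + g) = (g - 3)/((2*g)) = (-3 + g)*(1/(2*g)) = (-3 + g)/(2*g))
(22 - 24)/(-18 - 18) + x(-5)*(-3) = (22 - 24)/(-18 - 18) + ((1/2)*(-3 - 5)/(-5))*(-3) = -2/(-36) + ((1/2)*(-1/5)*(-8))*(-3) = -2*(-1/36) + (4/5)*(-3) = 1/18 - 12/5 = -211/90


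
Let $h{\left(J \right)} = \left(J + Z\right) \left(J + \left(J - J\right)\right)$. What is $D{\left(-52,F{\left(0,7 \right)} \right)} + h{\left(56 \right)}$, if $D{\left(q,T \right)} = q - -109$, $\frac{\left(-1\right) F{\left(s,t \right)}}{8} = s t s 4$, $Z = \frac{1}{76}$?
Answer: $\frac{60681}{19} \approx 3193.7$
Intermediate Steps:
$Z = \frac{1}{76} \approx 0.013158$
$F{\left(s,t \right)} = - 32 t s^{2}$ ($F{\left(s,t \right)} = - 8 s t s 4 = - 8 t s^{2} \cdot 4 = - 8 \cdot 4 t s^{2} = - 32 t s^{2}$)
$D{\left(q,T \right)} = 109 + q$ ($D{\left(q,T \right)} = q + 109 = 109 + q$)
$h{\left(J \right)} = J \left(\frac{1}{76} + J\right)$ ($h{\left(J \right)} = \left(J + \frac{1}{76}\right) \left(J + \left(J - J\right)\right) = \left(\frac{1}{76} + J\right) \left(J + 0\right) = \left(\frac{1}{76} + J\right) J = J \left(\frac{1}{76} + J\right)$)
$D{\left(-52,F{\left(0,7 \right)} \right)} + h{\left(56 \right)} = \left(109 - 52\right) + 56 \left(\frac{1}{76} + 56\right) = 57 + 56 \cdot \frac{4257}{76} = 57 + \frac{59598}{19} = \frac{60681}{19}$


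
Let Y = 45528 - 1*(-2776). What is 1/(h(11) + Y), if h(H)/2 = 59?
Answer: 1/48422 ≈ 2.0652e-5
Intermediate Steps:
Y = 48304 (Y = 45528 + 2776 = 48304)
h(H) = 118 (h(H) = 2*59 = 118)
1/(h(11) + Y) = 1/(118 + 48304) = 1/48422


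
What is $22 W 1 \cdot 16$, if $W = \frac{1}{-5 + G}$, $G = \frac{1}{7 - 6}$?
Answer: $-88$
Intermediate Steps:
$G = 1$ ($G = 1^{-1} = 1$)
$W = - \frac{1}{4}$ ($W = \frac{1}{-5 + 1} = \frac{1}{-4} = - \frac{1}{4} \approx -0.25$)
$22 W 1 \cdot 16 = 22 \left(\left(- \frac{1}{4}\right) 1\right) 16 = 22 \left(- \frac{1}{4}\right) 16 = \left(- \frac{11}{2}\right) 16 = -88$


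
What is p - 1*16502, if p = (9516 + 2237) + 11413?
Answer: 6664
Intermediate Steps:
p = 23166 (p = 11753 + 11413 = 23166)
p - 1*16502 = 23166 - 1*16502 = 23166 - 16502 = 6664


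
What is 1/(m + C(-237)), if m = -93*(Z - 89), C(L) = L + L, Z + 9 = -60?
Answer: 1/14220 ≈ 7.0323e-5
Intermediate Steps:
Z = -69 (Z = -9 - 60 = -69)
C(L) = 2*L
m = 14694 (m = -93*(-69 - 89) = -93*(-158) = 14694)
1/(m + C(-237)) = 1/(14694 + 2*(-237)) = 1/(14694 - 474) = 1/14220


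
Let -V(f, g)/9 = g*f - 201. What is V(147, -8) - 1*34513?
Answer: -22120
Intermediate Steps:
V(f, g) = 1809 - 9*f*g (V(f, g) = -9*(g*f - 201) = -9*(f*g - 201) = -9*(-201 + f*g) = 1809 - 9*f*g)
V(147, -8) - 1*34513 = (1809 - 9*147*(-8)) - 1*34513 = (1809 + 10584) - 34513 = 12393 - 34513 = -22120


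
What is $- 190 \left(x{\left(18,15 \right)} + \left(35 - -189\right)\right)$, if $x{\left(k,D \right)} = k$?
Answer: $-45980$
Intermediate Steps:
$- 190 \left(x{\left(18,15 \right)} + \left(35 - -189\right)\right) = - 190 \left(18 + \left(35 - -189\right)\right) = - 190 \left(18 + \left(35 + 189\right)\right) = - 190 \left(18 + 224\right) = \left(-190\right) 242 = -45980$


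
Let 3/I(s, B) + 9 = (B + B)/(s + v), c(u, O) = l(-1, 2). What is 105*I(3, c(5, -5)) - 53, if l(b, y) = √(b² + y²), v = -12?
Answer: -576308/6541 + 5670*√5/6541 ≈ -86.169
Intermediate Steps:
c(u, O) = √5 (c(u, O) = √((-1)² + 2²) = √(1 + 4) = √5)
I(s, B) = 3/(-9 + 2*B/(-12 + s)) (I(s, B) = 3/(-9 + (B + B)/(s - 12)) = 3/(-9 + (2*B)/(-12 + s)) = 3/(-9 + 2*B/(-12 + s)))
105*I(3, c(5, -5)) - 53 = 105*(3*(-12 + 3)/(108 - 9*3 + 2*√5)) - 53 = 105*(3*(-9)/(108 - 27 + 2*√5)) - 53 = 105*(3*(-9)/(81 + 2*√5)) - 53 = 105*(-27/(81 + 2*√5)) - 53 = -2835/(81 + 2*√5) - 53 = -53 - 2835/(81 + 2*√5)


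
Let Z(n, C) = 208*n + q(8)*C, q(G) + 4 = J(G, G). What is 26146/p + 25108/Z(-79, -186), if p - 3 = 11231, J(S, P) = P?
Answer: 20877553/24119398 ≈ 0.86559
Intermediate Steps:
q(G) = -4 + G
Z(n, C) = 4*C + 208*n (Z(n, C) = 208*n + (-4 + 8)*C = 208*n + 4*C = 4*C + 208*n)
p = 11234 (p = 3 + 11231 = 11234)
26146/p + 25108/Z(-79, -186) = 26146/11234 + 25108/(4*(-186) + 208*(-79)) = 26146*(1/11234) + 25108/(-744 - 16432) = 13073/5617 + 25108/(-17176) = 13073/5617 + 25108*(-1/17176) = 13073/5617 - 6277/4294 = 20877553/24119398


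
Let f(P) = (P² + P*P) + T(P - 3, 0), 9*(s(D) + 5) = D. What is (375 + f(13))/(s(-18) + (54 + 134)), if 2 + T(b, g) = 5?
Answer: 716/181 ≈ 3.9558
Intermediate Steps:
s(D) = -5 + D/9
T(b, g) = 3 (T(b, g) = -2 + 5 = 3)
f(P) = 3 + 2*P² (f(P) = (P² + P*P) + 3 = (P² + P²) + 3 = 2*P² + 3 = 3 + 2*P²)
(375 + f(13))/(s(-18) + (54 + 134)) = (375 + (3 + 2*13²))/((-5 + (⅑)*(-18)) + (54 + 134)) = (375 + (3 + 2*169))/((-5 - 2) + 188) = (375 + (3 + 338))/(-7 + 188) = (375 + 341)/181 = 716*(1/181) = 716/181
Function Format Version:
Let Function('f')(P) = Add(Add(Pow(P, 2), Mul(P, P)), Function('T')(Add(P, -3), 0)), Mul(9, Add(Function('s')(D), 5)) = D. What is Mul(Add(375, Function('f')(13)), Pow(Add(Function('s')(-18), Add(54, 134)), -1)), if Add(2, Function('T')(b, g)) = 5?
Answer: Rational(716, 181) ≈ 3.9558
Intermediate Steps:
Function('s')(D) = Add(-5, Mul(Rational(1, 9), D))
Function('T')(b, g) = 3 (Function('T')(b, g) = Add(-2, 5) = 3)
Function('f')(P) = Add(3, Mul(2, Pow(P, 2))) (Function('f')(P) = Add(Add(Pow(P, 2), Mul(P, P)), 3) = Add(Add(Pow(P, 2), Pow(P, 2)), 3) = Add(Mul(2, Pow(P, 2)), 3) = Add(3, Mul(2, Pow(P, 2))))
Mul(Add(375, Function('f')(13)), Pow(Add(Function('s')(-18), Add(54, 134)), -1)) = Mul(Add(375, Add(3, Mul(2, Pow(13, 2)))), Pow(Add(Add(-5, Mul(Rational(1, 9), -18)), Add(54, 134)), -1)) = Mul(Add(375, Add(3, Mul(2, 169))), Pow(Add(Add(-5, -2), 188), -1)) = Mul(Add(375, Add(3, 338)), Pow(Add(-7, 188), -1)) = Mul(Add(375, 341), Pow(181, -1)) = Mul(716, Rational(1, 181)) = Rational(716, 181)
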